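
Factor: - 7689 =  - 3^1*  11^1*233^1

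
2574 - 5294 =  - 2720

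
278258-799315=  - 521057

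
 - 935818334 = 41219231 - 977037565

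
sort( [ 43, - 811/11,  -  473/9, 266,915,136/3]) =[-811/11, - 473/9,43,136/3,266, 915]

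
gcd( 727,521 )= 1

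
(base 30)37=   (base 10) 97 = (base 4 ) 1201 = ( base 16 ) 61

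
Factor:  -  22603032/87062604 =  - 1883586/7255217 = -2^1 * 3^1*103^ ( - 1)*70439^( - 1)*313931^1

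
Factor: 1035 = 3^2*5^1*23^1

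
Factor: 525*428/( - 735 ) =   -  2^2*5^1*7^( - 1 ) * 107^1= - 2140/7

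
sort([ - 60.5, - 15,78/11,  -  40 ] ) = [ - 60.5 , - 40 ,  -  15,78/11]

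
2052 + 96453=98505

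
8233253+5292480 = 13525733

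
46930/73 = 46930/73 = 642.88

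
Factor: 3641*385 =5^1*7^1*11^2*331^1 = 1401785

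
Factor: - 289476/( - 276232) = 2^( -1) * 3^2 * 17^1*73^(  -  1) = 153/146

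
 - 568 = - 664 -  - 96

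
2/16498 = 1/8249 = 0.00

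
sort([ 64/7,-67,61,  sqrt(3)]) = [-67,sqrt(3), 64/7,  61] 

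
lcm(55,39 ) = 2145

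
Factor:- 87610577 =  - 19^1*4611083^1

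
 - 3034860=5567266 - 8602126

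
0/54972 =0 = 0.00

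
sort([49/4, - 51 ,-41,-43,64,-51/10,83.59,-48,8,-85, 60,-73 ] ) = [ - 85, -73, - 51, -48, - 43,-41,-51/10,8,  49/4, 60, 64 , 83.59] 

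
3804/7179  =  1268/2393 = 0.53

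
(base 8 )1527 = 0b1101010111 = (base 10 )855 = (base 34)p5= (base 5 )11410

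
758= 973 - 215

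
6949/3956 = 6949/3956 = 1.76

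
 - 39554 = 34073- 73627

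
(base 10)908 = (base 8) 1614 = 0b1110001100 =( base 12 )638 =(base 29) 129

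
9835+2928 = 12763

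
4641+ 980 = 5621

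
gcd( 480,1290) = 30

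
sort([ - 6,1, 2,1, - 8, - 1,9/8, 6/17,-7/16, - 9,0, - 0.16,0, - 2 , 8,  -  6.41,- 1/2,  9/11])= [ - 9,  -  8,-6.41, - 6, - 2 , - 1,  -  1/2, - 7/16,  -  0.16, 0, 0,  6/17, 9/11, 1, 1,  9/8, 2,  8]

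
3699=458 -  - 3241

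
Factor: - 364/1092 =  - 1/3= - 3^( - 1)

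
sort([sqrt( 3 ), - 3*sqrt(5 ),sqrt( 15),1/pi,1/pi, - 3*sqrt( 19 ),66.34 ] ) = [ -3*sqrt( 19),  -  3*sqrt( 5 ),1/pi,1/pi,sqrt( 3) , sqrt( 15 ),66.34 ] 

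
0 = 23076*0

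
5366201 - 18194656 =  - 12828455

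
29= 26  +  3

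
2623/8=2623/8  =  327.88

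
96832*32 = 3098624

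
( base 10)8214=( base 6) 102010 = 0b10000000010110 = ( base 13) 397b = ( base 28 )ADA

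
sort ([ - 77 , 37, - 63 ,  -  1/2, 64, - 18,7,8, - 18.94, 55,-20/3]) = [  -  77, -63, - 18.94 , - 18, - 20/3,-1/2,7 , 8 , 37 , 55,64 ] 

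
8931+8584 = 17515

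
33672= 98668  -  64996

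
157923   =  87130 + 70793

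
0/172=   0 = 0.00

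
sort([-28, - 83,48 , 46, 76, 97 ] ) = [ - 83,  -  28, 46, 48,76, 97 ]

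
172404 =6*28734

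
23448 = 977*24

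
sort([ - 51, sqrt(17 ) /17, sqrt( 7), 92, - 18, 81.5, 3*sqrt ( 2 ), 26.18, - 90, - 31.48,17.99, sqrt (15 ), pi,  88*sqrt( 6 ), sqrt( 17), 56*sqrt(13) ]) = [ - 90 , - 51, - 31.48, - 18 , sqrt( 17)/17, sqrt(7),pi,  sqrt(15 ),sqrt(17 ), 3*sqrt( 2),17.99,26.18, 81.5, 92, 56*sqrt( 13),  88*sqrt( 6)]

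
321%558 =321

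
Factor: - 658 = -2^1*7^1*47^1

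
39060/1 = 39060=39060.00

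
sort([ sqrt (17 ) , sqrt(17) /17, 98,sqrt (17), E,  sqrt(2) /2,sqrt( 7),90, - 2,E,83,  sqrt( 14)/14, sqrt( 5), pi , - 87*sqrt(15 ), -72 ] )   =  [ - 87* sqrt( 15 ), - 72, - 2,sqrt(17 ) /17,sqrt (14) /14,sqrt( 2)/2,sqrt( 5),sqrt( 7),E,E,pi,sqrt(17) , sqrt ( 17 ),83,90,98]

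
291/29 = 10 + 1/29 = 10.03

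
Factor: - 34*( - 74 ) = 2516 = 2^2*17^1*37^1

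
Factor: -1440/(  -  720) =2 = 2^1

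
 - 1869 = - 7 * 267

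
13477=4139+9338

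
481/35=481/35=13.74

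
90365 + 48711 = 139076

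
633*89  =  56337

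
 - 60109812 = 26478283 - 86588095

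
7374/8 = 3687/4= 921.75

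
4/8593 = 4/8593=0.00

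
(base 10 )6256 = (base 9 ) 8521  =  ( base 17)14B0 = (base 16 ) 1870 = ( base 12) 3754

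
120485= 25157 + 95328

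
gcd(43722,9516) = 6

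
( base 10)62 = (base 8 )76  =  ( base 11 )57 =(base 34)1S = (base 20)32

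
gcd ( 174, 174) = 174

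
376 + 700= 1076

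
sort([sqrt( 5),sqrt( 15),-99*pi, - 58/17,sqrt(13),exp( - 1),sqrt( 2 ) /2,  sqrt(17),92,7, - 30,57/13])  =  [ - 99*pi,- 30 , - 58/17,exp (- 1) , sqrt (2)/2, sqrt( 5),sqrt( 13),sqrt( 15),sqrt( 17 ) , 57/13,7,  92] 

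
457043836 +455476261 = 912520097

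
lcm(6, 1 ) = 6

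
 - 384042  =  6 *(-64007 ) 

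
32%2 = 0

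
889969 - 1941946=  - 1051977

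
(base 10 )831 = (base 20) 21B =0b1100111111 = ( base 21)1ic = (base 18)2A3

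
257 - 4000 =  - 3743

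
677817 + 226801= 904618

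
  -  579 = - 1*579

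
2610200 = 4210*620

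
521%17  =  11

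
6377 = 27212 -20835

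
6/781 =6/781 = 0.01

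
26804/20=6701/5 = 1340.20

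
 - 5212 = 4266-9478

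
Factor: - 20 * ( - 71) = 1420 =2^2*5^1 * 71^1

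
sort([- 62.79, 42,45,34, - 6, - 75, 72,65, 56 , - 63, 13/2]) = [-75, - 63, - 62.79, - 6, 13/2 , 34, 42,45,56,65 , 72 ]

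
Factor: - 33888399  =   - 3^1*67^1*168599^1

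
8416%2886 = 2644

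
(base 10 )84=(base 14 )60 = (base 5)314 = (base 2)1010100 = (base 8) 124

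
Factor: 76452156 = 2^2*3^2* 11^2*17551^1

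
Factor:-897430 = - 2^1*5^1*17^1* 5279^1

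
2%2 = 0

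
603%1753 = 603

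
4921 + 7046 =11967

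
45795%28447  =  17348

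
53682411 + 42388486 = 96070897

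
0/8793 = 0 = 0.00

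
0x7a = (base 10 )122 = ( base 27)4E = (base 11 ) 101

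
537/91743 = 179/30581 = 0.01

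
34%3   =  1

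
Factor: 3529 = 3529^1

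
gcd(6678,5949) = 9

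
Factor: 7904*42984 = 2^8*3^3 * 13^1 * 19^1*199^1 = 339745536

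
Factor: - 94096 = - 2^4*5881^1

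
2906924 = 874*3326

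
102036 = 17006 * 6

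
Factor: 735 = 3^1*5^1*7^2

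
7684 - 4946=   2738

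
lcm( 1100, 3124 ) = 78100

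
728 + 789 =1517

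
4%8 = 4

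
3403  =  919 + 2484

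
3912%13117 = 3912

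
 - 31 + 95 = 64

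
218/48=109/24 = 4.54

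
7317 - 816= 6501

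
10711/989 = 10711/989  =  10.83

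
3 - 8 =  - 5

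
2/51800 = 1/25900 = 0.00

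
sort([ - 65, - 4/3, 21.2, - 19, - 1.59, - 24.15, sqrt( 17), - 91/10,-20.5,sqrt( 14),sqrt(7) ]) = [ - 65, - 24.15,  -  20.5,-19, - 91/10, - 1.59, - 4/3,sqrt(7 ),sqrt (14),sqrt( 17), 21.2 ]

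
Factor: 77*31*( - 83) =-198121 = - 7^1 * 11^1*31^1 * 83^1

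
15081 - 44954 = -29873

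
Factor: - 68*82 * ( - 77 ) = 2^3*7^1*11^1 * 17^1*41^1=429352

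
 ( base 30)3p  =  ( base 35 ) 3A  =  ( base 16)73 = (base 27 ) 47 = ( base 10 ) 115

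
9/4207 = 9/4207= 0.00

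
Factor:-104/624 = -1/6 = - 2^( - 1)*3^( - 1 )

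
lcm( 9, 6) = 18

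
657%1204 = 657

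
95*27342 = 2597490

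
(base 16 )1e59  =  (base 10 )7769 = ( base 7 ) 31436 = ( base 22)G13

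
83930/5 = 16786 = 16786.00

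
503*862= 433586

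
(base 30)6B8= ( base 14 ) 213c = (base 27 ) 7NE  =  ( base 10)5738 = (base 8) 13152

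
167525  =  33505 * 5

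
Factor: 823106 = 2^1* 17^1 * 43^1*563^1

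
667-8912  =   - 8245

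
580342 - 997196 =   -  416854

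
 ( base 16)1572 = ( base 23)a8g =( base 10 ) 5490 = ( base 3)21112100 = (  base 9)7470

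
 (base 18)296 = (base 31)qa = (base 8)1460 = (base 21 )1hi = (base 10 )816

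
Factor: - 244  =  -2^2*61^1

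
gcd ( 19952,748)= 4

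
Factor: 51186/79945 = 2^1*3^1*5^(- 1 )*19^1*59^( - 1)*271^( - 1 )*449^1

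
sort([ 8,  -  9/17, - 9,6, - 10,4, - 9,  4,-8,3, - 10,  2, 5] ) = [  -  10, - 10, - 9, - 9, - 8, - 9/17, 2,3,4 , 4, 5,6, 8 ] 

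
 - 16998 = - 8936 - 8062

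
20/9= 20/9 = 2.22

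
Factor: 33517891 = 11^1*733^1*4157^1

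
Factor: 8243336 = 2^3*1030417^1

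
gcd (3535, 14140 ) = 3535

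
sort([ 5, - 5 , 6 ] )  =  [- 5,5,6]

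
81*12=972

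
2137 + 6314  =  8451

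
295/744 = 295/744= 0.40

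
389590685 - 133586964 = 256003721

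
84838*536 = 45473168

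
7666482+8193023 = 15859505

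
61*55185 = 3366285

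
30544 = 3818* 8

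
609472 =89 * 6848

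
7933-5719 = 2214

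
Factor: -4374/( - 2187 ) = 2^1 = 2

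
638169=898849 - 260680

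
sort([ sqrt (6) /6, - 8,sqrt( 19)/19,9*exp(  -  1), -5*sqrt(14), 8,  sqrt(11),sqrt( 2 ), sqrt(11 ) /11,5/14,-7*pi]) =[ - 7 * pi,-5*sqrt(14 ),-8,sqrt(19) /19,sqrt(11)/11,5/14, sqrt( 6)/6,sqrt(2) , 9*exp( - 1),sqrt( 11),8] 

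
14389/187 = 14389/187 = 76.95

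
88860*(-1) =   -  88860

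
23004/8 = 5751/2 = 2875.50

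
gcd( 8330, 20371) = 1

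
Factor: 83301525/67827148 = 2^(- 2)*3^2 * 5^2 * 103^(-1) * 193^( - 1)*431^1*853^(-1)*859^1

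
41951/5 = 8390+1/5 =8390.20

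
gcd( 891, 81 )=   81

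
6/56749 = 6/56749= 0.00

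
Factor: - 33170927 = - 17^1*41^1*47591^1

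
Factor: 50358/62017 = 2^1*3^1 * 7^1*11^1*109^1*62017^(-1)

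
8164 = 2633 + 5531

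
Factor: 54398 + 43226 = 2^3*12203^1 = 97624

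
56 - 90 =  - 34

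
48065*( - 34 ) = - 1634210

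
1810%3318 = 1810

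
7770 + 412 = 8182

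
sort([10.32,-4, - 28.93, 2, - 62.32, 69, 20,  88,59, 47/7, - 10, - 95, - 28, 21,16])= [ - 95, - 62.32, - 28.93, - 28, - 10 , - 4,2, 47/7 , 10.32,16,20,21,  59,69, 88]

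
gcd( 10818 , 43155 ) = 9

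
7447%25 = 22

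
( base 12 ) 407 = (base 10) 583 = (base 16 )247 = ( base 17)205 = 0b1001000111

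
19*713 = 13547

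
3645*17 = 61965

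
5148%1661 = 165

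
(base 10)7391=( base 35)616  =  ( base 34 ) 6DD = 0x1CDF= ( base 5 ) 214031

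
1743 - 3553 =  - 1810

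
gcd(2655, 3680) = 5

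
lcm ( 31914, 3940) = 319140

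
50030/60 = 5003/6 = 833.83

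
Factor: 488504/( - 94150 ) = - 2^2*5^( - 2)*7^( - 1)*227^1 = - 908/175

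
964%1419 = 964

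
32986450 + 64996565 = 97983015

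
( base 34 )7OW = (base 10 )8940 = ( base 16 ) 22EC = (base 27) c73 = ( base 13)40B9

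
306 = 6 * 51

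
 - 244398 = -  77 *3174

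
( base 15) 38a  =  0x325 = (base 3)1002211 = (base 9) 1084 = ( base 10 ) 805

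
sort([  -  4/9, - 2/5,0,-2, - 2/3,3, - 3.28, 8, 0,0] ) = [ - 3.28 ,-2, - 2/3, - 4/9, - 2/5, 0, 0 , 0,  3, 8]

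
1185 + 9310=10495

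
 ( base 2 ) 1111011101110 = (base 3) 101212021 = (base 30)8NS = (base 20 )jfi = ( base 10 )7918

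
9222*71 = 654762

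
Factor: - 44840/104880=-2^ ( - 1 )*3^( - 1 )*23^(  -  1 )*59^1 = - 59/138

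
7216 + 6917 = 14133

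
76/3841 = 76/3841=0.02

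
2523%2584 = 2523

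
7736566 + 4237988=11974554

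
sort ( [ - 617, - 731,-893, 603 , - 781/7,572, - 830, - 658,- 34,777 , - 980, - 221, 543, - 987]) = [-987, - 980, - 893, - 830, - 731, - 658, - 617, - 221, - 781/7, - 34,543,572 , 603,777 ] 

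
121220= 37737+83483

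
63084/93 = 21028/31 = 678.32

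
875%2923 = 875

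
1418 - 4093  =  -2675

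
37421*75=2806575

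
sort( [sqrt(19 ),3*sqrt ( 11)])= [ sqrt(19), 3*sqrt( 11) ]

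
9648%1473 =810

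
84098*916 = 77033768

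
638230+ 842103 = 1480333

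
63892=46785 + 17107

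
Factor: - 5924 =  - 2^2*1481^1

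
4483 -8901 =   -  4418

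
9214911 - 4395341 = 4819570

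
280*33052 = 9254560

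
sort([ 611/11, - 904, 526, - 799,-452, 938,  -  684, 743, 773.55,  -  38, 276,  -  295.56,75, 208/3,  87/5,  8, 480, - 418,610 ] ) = [ - 904 , - 799, - 684, - 452, - 418, - 295.56, - 38,8, 87/5,  611/11,208/3, 75,  276, 480,526, 610,743,773.55,938]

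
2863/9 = 2863/9 = 318.11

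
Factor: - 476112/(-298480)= 327/205 = 3^1 * 5^( - 1)*41^(-1)*109^1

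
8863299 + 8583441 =17446740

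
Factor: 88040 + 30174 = 118214 = 2^1*59107^1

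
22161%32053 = 22161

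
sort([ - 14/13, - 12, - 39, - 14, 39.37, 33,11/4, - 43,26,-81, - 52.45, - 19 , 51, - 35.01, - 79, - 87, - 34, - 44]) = [- 87, - 81, - 79, - 52.45, - 44,-43, - 39,-35.01, - 34, - 19, - 14, - 12, - 14/13,11/4, 26,33,39.37,51]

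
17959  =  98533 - 80574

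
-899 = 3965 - 4864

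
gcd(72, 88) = 8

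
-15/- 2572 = 15/2572 = 0.01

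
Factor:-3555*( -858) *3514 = 10718367660 = 2^2 *3^3*5^1*7^1*11^1*13^1*79^1*251^1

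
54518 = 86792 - 32274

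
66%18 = 12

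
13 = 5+8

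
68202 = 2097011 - 2028809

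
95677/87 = 95677/87 = 1099.74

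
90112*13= 1171456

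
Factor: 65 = 5^1*13^1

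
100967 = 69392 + 31575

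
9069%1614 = 999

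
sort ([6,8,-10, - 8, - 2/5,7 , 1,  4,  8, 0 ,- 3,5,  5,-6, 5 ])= [-10, - 8, - 6, - 3 ,  -  2/5, 0 , 1, 4, 5, 5,5,6,  7,8 , 8] 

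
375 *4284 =1606500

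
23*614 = 14122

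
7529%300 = 29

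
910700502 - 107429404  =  803271098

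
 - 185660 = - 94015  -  91645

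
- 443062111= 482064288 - 925126399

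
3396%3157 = 239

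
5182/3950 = 2591/1975 =1.31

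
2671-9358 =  - 6687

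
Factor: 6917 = 6917^1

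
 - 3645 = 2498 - 6143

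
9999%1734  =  1329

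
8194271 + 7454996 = 15649267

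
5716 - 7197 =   -  1481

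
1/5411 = 1/5411 = 0.00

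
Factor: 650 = 2^1*5^2*13^1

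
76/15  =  5  +  1/15 = 5.07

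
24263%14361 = 9902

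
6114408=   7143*856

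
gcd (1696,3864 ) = 8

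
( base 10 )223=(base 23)9g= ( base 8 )337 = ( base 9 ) 267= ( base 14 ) 11D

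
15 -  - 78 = 93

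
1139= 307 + 832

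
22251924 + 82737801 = 104989725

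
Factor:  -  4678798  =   - 2^1 * 23^1 * 37^1 * 2749^1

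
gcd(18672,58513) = 1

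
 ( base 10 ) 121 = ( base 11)100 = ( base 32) 3p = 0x79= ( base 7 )232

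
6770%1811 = 1337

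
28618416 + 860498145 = 889116561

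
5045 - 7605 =  -  2560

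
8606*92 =791752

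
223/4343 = 223/4343 = 0.05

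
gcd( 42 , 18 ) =6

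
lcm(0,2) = 0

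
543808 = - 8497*( -64 )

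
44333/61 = 726 + 47/61 = 726.77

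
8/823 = 8/823 = 0.01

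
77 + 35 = 112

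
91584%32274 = 27036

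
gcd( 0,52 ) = 52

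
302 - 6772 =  - 6470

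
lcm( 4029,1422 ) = 24174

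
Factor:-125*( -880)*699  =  76890000= 2^4*3^1*5^4*11^1*233^1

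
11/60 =11/60 = 0.18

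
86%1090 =86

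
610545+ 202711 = 813256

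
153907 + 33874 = 187781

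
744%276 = 192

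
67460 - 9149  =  58311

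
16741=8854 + 7887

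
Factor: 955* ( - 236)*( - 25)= 5634500 = 2^2*5^3 *59^1* 191^1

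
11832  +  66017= 77849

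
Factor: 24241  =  7^1*3463^1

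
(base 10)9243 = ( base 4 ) 2100123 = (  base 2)10010000011011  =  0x241B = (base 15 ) 2B13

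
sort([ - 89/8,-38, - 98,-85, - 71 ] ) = [ - 98, - 85, - 71 ,- 38 , - 89/8 ] 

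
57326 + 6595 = 63921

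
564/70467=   188/23489 = 0.01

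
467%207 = 53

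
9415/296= 31 + 239/296  =  31.81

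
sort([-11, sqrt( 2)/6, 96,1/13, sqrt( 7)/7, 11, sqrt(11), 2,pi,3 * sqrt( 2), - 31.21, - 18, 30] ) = [ - 31.21,-18, - 11, 1/13,sqrt( 2) /6, sqrt( 7 ) /7, 2,pi, sqrt( 11),3*sqrt( 2), 11, 30, 96]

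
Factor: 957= 3^1*11^1*29^1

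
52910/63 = 52910/63= 839.84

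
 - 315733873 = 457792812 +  - 773526685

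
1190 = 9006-7816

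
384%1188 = 384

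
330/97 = 330/97 = 3.40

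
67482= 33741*2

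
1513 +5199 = 6712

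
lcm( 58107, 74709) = 522963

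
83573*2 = 167146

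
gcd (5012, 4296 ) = 716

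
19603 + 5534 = 25137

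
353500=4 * 88375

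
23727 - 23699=28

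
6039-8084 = -2045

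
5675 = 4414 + 1261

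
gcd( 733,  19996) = 1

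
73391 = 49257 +24134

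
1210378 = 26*46553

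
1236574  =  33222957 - 31986383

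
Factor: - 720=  - 2^4*3^2*5^1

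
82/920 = 41/460 =0.09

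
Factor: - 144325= - 5^2*23^1 * 251^1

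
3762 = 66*57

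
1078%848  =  230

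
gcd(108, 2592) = 108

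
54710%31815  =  22895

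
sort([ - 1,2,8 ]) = [-1, 2,8]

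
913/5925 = 913/5925 = 0.15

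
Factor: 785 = 5^1*157^1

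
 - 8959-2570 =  - 11529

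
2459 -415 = 2044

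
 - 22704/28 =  - 811 + 1/7 = - 810.86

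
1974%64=54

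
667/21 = 667/21 = 31.76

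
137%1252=137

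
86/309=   86/309 = 0.28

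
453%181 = 91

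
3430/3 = 1143+1/3 =1143.33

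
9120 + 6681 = 15801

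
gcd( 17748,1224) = 612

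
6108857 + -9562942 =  - 3454085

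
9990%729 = 513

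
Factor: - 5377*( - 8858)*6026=287015162116=2^2*19^1*23^1*  43^1*103^1*131^1*283^1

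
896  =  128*7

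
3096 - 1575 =1521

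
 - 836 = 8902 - 9738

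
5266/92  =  2633/46  =  57.24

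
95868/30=3195+3/5 = 3195.60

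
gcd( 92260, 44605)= 5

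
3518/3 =3518/3 = 1172.67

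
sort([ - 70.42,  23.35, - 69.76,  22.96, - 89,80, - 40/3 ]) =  [ - 89, - 70.42, - 69.76, - 40/3,  22.96, 23.35, 80] 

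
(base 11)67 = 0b1001001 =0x49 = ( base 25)2N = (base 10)73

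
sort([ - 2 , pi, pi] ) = [ - 2,pi , pi] 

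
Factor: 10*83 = 830 = 2^1* 5^1*83^1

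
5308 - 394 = 4914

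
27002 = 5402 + 21600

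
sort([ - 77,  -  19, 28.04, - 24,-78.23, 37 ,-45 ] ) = [- 78.23, - 77, - 45, - 24 ,-19, 28.04,37 ] 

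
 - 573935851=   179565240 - 753501091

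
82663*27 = 2231901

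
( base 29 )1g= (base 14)33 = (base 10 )45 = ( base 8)55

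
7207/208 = 7207/208 = 34.65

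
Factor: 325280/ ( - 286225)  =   - 608/535 = -2^5 * 5^( - 1 )*19^1 * 107^( - 1)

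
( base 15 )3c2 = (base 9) 1152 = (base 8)1531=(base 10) 857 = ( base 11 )70a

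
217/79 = 2 + 59/79 = 2.75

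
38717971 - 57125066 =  - 18407095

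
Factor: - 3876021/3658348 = -2^( - 2 )*3^2*41^( - 1)*269^1*1601^1*22307^( -1 )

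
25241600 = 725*34816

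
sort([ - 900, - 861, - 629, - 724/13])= [ - 900, - 861, - 629, - 724/13] 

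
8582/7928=4291/3964 = 1.08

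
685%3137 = 685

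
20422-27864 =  - 7442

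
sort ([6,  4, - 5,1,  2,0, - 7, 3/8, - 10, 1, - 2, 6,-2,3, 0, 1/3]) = [ - 10, - 7, - 5,-2  , - 2, 0, 0,  1/3,3/8,1,1,2, 3, 4, 6,  6 ]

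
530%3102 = 530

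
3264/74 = 1632/37 = 44.11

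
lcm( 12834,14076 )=436356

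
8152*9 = 73368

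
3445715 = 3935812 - 490097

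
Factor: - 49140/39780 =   -  21/17= - 3^1*7^1* 17^( - 1)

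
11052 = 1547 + 9505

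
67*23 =1541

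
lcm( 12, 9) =36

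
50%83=50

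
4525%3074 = 1451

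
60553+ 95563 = 156116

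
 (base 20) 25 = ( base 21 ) 23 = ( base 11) 41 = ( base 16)2d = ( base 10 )45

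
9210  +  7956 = 17166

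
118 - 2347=-2229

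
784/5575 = 784/5575 =0.14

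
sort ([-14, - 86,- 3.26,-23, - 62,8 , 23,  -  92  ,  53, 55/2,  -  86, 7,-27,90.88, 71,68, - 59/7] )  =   [-92,  -  86,  -  86,-62, - 27 ,  -  23,-14, - 59/7, - 3.26,7,  8 , 23, 55/2, 53, 68, 71,90.88]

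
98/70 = 7/5 = 1.40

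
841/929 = 841/929 = 0.91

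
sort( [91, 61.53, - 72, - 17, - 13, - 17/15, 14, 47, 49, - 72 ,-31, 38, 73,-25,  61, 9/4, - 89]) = [ - 89,-72, - 72,-31, - 25,  -  17, - 13, - 17/15,9/4,14, 38,47, 49, 61,61.53,73 , 91 ] 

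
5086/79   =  5086/79 = 64.38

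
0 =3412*0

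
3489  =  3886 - 397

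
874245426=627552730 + 246692696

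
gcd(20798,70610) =2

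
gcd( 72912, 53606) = 98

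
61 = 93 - 32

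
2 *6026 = 12052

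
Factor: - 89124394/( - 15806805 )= 2^1*3^( - 1)  *  5^( - 1)*  7^( - 1)*47^( - 1 )*499^1 *3203^( - 1 )* 89303^1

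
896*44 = 39424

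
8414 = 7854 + 560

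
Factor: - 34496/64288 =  - 22/41  =  - 2^1*11^1*41^(-1)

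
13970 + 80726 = 94696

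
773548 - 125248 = 648300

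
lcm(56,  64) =448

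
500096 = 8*62512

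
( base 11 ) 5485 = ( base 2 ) 1110001000000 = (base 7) 30041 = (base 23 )dfa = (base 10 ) 7232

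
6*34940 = 209640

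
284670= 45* 6326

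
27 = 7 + 20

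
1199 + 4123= 5322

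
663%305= 53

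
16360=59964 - 43604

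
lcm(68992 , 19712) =137984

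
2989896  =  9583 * 312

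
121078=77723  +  43355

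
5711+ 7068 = 12779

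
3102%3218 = 3102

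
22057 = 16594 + 5463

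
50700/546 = 650/7=92.86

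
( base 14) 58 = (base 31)2G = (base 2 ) 1001110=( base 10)78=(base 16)4e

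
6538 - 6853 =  - 315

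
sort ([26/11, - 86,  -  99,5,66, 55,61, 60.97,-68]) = [ -99 , - 86,-68, 26/11,5,55, 60.97,  61, 66 ]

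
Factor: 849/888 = 2^(-3 )*37^( - 1)*283^1 = 283/296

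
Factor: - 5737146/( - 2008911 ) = 1912382/669637 = 2^1*37^1*43^1*601^1*669637^( - 1 )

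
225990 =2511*90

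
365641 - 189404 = 176237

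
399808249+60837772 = 460646021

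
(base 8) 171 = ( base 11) 100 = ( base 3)11111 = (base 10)121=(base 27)4D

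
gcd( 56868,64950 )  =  6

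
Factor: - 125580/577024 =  - 195/896 = - 2^( - 7)*3^1*5^1 *7^ ( - 1)* 13^1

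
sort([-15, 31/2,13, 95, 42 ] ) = [ - 15, 13, 31/2,  42,95]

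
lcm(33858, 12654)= 1252746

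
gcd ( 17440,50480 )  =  80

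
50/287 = 50/287 = 0.17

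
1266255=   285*4443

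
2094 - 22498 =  - 20404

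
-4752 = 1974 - 6726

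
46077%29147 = 16930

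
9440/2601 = 3 + 1637/2601 = 3.63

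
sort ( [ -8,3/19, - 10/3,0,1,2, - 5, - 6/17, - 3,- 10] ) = [ - 10, - 8, - 5, - 10/3, - 3, - 6/17, 0,3/19,1,2 ] 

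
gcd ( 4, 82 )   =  2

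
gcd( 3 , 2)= 1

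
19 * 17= 323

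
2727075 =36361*75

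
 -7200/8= - 900= - 900.00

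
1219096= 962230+256866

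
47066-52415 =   -  5349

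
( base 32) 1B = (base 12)37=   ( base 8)53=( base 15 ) 2d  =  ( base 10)43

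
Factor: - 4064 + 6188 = 2124= 2^2*3^2*59^1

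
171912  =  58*2964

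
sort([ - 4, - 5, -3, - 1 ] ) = [ - 5, - 4, - 3, - 1]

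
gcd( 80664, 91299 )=3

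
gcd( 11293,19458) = 23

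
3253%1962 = 1291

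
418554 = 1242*337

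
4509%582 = 435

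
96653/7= 13807 + 4/7 = 13807.57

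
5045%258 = 143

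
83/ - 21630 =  - 83/21630 = - 0.00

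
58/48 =29/24  =  1.21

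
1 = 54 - 53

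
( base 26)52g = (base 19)9a9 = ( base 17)bfe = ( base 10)3448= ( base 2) 110101111000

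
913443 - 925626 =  - 12183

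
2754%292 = 126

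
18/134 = 9/67 = 0.13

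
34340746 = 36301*946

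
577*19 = 10963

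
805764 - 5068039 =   -  4262275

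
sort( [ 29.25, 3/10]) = [ 3/10, 29.25 ]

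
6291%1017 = 189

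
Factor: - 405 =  - 3^4*5^1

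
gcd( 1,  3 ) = 1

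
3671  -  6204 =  - 2533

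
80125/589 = 136+ 21/589=136.04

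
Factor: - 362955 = -3^1 *5^1 *24197^1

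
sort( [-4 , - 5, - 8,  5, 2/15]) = [ - 8,- 5, - 4,2/15, 5]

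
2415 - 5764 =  - 3349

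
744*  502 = 373488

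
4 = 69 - 65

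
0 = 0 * 2265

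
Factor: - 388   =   - 2^2 *97^1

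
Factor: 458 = 2^1 * 229^1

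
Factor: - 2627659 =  - 1459^1*1801^1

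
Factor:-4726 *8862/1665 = -2^2*3^( - 1) * 5^( - 1)*7^1*17^1*  37^( - 1)*139^1*211^1=- 13960604/555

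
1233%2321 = 1233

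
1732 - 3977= -2245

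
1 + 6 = 7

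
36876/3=12292=12292.00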